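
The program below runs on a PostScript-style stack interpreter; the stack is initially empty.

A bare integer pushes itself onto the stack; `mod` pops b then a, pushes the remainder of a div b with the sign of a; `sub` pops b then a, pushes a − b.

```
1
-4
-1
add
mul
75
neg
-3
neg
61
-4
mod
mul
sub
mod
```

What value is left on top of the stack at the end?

-5

1   : 1
-4  : 1 -4
-1  : 1 -4 -1
add : 1 -5
mul : -5
75  : -5 75
neg : -5 -75
-3  : -5 -75 -3
neg : -5 -75 3
61  : -5 -75 3 61
-4  : -5 -75 3 61 -4
mod : -5 -75 3 1
mul : -5 -75 3
sub : -5 -78
mod : -5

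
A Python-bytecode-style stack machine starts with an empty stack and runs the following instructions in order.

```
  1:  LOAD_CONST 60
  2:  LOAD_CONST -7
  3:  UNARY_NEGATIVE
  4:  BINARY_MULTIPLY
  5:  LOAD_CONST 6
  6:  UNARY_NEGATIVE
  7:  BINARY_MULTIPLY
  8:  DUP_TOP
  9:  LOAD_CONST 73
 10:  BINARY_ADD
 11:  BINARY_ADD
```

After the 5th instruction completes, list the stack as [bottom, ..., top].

[420, 6]

LOAD_CONST 60    [60]
LOAD_CONST -7    [60, -7]
UNARY_NEGATIVE   [60, 7]
BINARY_MULTIPLY  [420]
LOAD_CONST 6     [420, 6]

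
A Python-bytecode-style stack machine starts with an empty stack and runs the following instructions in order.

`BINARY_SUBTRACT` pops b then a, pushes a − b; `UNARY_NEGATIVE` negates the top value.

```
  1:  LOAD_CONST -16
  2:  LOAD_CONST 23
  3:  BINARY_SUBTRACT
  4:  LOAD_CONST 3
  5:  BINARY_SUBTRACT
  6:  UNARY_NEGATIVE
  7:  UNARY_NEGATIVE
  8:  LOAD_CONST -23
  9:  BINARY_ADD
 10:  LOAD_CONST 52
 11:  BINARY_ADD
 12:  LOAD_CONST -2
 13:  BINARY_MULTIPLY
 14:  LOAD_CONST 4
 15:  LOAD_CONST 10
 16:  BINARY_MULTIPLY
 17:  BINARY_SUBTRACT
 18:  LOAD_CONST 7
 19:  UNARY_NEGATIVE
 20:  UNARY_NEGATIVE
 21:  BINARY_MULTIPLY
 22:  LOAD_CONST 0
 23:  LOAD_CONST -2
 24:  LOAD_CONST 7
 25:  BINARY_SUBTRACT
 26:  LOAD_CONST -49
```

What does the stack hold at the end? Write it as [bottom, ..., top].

LOAD_CONST -16   -16
LOAD_CONST 23    -16 23
BINARY_SUBTRACT  -39
LOAD_CONST 3     -39 3
BINARY_SUBTRACT  -42
UNARY_NEGATIVE   42
UNARY_NEGATIVE   -42
LOAD_CONST -23   -42 -23
BINARY_ADD       -65
LOAD_CONST 52    -65 52
BINARY_ADD       -13
LOAD_CONST -2    -13 -2
BINARY_MULTIPLY  26
LOAD_CONST 4     26 4
LOAD_CONST 10    26 4 10
BINARY_MULTIPLY  26 40
BINARY_SUBTRACT  -14
LOAD_CONST 7     -14 7
UNARY_NEGATIVE   -14 -7
UNARY_NEGATIVE   -14 7
BINARY_MULTIPLY  -98
LOAD_CONST 0     -98 0
LOAD_CONST -2    -98 0 -2
LOAD_CONST 7     -98 0 -2 7
BINARY_SUBTRACT  -98 0 -9
LOAD_CONST -49   -98 0 -9 -49

[-98, 0, -9, -49]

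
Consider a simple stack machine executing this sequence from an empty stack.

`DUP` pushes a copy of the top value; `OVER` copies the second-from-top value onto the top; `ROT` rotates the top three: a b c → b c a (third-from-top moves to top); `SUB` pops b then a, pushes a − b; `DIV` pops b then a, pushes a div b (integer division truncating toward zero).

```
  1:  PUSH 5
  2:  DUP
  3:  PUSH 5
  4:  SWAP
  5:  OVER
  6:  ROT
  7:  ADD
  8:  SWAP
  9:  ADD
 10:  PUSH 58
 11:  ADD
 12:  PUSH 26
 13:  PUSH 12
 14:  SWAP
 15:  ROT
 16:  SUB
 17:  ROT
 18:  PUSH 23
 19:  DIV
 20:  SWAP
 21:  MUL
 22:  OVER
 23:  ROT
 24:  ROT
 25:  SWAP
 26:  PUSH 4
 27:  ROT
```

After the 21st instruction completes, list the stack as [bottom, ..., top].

PUSH 5   [5]
DUP      [5, 5]
PUSH 5   [5, 5, 5]
SWAP     [5, 5, 5]
OVER     [5, 5, 5, 5]
ROT      [5, 5, 5, 5]
ADD      [5, 5, 10]
SWAP     [5, 10, 5]
ADD      [5, 15]
PUSH 58  [5, 15, 58]
ADD      [5, 73]
PUSH 26  [5, 73, 26]
PUSH 12  [5, 73, 26, 12]
SWAP     [5, 73, 12, 26]
ROT      [5, 12, 26, 73]
SUB      [5, 12, -47]
ROT      [12, -47, 5]
PUSH 23  [12, -47, 5, 23]
DIV      [12, -47, 0]
SWAP     [12, 0, -47]
MUL      [12, 0]

[12, 0]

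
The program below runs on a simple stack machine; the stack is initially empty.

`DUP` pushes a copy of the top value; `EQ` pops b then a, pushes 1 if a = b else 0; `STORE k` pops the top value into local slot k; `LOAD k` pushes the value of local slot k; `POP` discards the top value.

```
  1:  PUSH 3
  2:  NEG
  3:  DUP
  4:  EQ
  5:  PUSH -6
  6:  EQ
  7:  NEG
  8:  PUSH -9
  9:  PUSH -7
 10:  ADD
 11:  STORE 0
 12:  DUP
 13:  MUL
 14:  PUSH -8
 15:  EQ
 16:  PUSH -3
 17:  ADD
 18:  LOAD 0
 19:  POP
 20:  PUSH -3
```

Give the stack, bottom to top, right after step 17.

[-3]

PUSH 3  → [3]
NEG     → [-3]
DUP     → [-3, -3]
EQ      → [1]
PUSH -6 → [1, -6]
EQ      → [0]
NEG     → [0]
PUSH -9 → [0, -9]
PUSH -7 → [0, -9, -7]
ADD     → [0, -16]
STORE 0 → [0]
DUP     → [0, 0]
MUL     → [0]
PUSH -8 → [0, -8]
EQ      → [0]
PUSH -3 → [0, -3]
ADD     → [-3]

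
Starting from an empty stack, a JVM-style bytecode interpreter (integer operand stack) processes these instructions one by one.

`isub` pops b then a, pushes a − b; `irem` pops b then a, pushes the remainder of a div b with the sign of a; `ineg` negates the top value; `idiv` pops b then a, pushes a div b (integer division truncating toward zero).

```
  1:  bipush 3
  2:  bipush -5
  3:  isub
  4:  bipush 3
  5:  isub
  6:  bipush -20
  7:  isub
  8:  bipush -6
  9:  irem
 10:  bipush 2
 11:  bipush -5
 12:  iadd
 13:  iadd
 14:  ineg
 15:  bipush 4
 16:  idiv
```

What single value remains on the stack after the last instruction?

bipush 3   : 3
bipush -5  : 3 -5
isub       : 8
bipush 3   : 8 3
isub       : 5
bipush -20 : 5 -20
isub       : 25
bipush -6  : 25 -6
irem       : 1
bipush 2   : 1 2
bipush -5  : 1 2 -5
iadd       : 1 -3
iadd       : -2
ineg       : 2
bipush 4   : 2 4
idiv       : 0

0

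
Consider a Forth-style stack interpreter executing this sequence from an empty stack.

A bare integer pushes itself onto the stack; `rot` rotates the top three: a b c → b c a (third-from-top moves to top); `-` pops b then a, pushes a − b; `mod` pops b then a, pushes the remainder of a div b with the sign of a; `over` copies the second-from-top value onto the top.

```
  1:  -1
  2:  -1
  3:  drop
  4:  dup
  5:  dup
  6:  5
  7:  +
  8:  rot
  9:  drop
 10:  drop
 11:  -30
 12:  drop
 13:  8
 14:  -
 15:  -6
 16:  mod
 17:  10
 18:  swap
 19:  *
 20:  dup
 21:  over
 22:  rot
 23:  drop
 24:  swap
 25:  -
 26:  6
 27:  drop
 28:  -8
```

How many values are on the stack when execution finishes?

2

-1   : -1
-1   : -1 -1
drop : -1
dup  : -1 -1
dup  : -1 -1 -1
5    : -1 -1 -1 5
+    : -1 -1 4
rot  : -1 4 -1
drop : -1 4
drop : -1
-30  : -1 -30
drop : -1
8    : -1 8
-    : -9
-6   : -9 -6
mod  : -3
10   : -3 10
swap : 10 -3
*    : -30
dup  : -30 -30
over : -30 -30 -30
rot  : -30 -30 -30
drop : -30 -30
swap : -30 -30
-    : 0
6    : 0 6
drop : 0
-8   : 0 -8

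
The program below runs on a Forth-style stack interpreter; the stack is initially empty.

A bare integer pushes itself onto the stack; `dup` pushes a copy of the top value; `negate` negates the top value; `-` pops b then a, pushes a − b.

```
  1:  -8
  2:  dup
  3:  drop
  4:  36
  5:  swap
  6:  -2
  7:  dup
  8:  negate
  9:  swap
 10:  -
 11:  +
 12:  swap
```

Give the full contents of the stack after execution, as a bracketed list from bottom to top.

-8     → [-8]
dup    → [-8, -8]
drop   → [-8]
36     → [-8, 36]
swap   → [36, -8]
-2     → [36, -8, -2]
dup    → [36, -8, -2, -2]
negate → [36, -8, -2, 2]
swap   → [36, -8, 2, -2]
-      → [36, -8, 4]
+      → [36, -4]
swap   → [-4, 36]

[-4, 36]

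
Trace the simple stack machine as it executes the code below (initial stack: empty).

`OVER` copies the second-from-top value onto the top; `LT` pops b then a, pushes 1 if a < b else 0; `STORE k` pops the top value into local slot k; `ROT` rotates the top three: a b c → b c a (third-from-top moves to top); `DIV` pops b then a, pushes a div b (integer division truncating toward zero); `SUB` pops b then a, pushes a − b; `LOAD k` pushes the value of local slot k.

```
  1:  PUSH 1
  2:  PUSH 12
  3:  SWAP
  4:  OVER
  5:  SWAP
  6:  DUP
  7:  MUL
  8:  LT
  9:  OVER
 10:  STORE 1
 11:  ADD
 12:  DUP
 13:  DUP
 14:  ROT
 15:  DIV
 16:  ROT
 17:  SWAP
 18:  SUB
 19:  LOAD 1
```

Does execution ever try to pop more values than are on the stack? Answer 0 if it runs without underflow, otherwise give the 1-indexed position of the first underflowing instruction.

16

PUSH 1  : 1
PUSH 12 : 1 12
SWAP    : 12 1
OVER    : 12 1 12
SWAP    : 12 12 1
DUP     : 12 12 1 1
MUL     : 12 12 1
LT      : 12 0
OVER    : 12 0 12
STORE 1 : 12 0
ADD     : 12
DUP     : 12 12
DUP     : 12 12 12
ROT     : 12 12 12
DIV     : 12 1
ROT  — needs 3 operands, stack has 2 → underflow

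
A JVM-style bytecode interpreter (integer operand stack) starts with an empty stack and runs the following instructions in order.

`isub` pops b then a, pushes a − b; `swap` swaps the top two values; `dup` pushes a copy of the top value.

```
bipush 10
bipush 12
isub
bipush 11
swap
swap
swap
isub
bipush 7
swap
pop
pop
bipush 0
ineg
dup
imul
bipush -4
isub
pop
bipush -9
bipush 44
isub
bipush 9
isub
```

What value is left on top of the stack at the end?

-62

bipush 10 : [10]
bipush 12 : [10, 12]
isub      : [-2]
bipush 11 : [-2, 11]
swap      : [11, -2]
swap      : [-2, 11]
swap      : [11, -2]
isub      : [13]
bipush 7  : [13, 7]
swap      : [7, 13]
pop       : [7]
pop       : []
bipush 0  : [0]
ineg      : [0]
dup       : [0, 0]
imul      : [0]
bipush -4 : [0, -4]
isub      : [4]
pop       : []
bipush -9 : [-9]
bipush 44 : [-9, 44]
isub      : [-53]
bipush 9  : [-53, 9]
isub      : [-62]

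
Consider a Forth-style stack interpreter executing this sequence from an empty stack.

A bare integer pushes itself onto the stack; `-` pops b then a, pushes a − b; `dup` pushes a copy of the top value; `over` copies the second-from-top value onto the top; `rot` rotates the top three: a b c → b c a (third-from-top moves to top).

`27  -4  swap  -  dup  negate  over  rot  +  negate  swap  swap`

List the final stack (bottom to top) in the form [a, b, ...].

27     → 27
-4     → 27 -4
swap   → -4 27
-      → -31
dup    → -31 -31
negate → -31 31
over   → -31 31 -31
rot    → 31 -31 -31
+      → 31 -62
negate → 31 62
swap   → 62 31
swap   → 31 62

[31, 62]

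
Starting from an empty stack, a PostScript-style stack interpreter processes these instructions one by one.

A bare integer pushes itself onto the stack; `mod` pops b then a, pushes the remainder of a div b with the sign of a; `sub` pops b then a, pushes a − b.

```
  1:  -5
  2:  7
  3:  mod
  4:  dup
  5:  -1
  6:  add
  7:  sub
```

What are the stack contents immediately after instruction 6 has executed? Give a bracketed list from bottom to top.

[-5, -6]

-5  -> -5
7   -> -5 7
mod -> -5
dup -> -5 -5
-1  -> -5 -5 -1
add -> -5 -6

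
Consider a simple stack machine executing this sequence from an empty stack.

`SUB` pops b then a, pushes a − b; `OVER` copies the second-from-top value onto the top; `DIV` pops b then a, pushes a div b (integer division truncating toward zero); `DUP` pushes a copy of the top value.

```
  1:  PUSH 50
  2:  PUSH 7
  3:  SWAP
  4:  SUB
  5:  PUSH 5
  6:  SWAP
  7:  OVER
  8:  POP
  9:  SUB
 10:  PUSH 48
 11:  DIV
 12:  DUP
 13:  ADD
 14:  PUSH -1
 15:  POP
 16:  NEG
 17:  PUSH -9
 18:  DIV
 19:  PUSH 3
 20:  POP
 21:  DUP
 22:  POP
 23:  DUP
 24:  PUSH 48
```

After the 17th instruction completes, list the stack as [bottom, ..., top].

PUSH 50 : [50]
PUSH 7  : [50, 7]
SWAP    : [7, 50]
SUB     : [-43]
PUSH 5  : [-43, 5]
SWAP    : [5, -43]
OVER    : [5, -43, 5]
POP     : [5, -43]
SUB     : [48]
PUSH 48 : [48, 48]
DIV     : [1]
DUP     : [1, 1]
ADD     : [2]
PUSH -1 : [2, -1]
POP     : [2]
NEG     : [-2]
PUSH -9 : [-2, -9]

[-2, -9]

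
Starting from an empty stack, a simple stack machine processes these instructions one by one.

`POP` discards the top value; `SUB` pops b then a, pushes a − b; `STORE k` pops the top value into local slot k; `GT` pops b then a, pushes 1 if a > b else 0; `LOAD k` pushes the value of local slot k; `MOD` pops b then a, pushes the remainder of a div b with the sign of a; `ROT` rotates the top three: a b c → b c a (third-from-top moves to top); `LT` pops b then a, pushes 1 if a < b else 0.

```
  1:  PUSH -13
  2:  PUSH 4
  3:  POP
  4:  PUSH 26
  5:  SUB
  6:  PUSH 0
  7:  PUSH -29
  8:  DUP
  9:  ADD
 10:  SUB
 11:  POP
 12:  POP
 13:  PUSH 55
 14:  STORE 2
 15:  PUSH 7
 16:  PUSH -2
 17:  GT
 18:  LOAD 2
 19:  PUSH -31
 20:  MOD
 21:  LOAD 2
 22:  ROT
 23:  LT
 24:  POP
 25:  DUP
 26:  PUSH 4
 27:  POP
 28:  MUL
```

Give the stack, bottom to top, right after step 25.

[24, 24]

PUSH -13 : [-13]
PUSH 4   : [-13, 4]
POP      : [-13]
PUSH 26  : [-13, 26]
SUB      : [-39]
PUSH 0   : [-39, 0]
PUSH -29 : [-39, 0, -29]
DUP      : [-39, 0, -29, -29]
ADD      : [-39, 0, -58]
SUB      : [-39, 58]
POP      : [-39]
POP      : []
PUSH 55  : [55]
STORE 2  : []
PUSH 7   : [7]
PUSH -2  : [7, -2]
GT       : [1]
LOAD 2   : [1, 55]
PUSH -31 : [1, 55, -31]
MOD      : [1, 24]
LOAD 2   : [1, 24, 55]
ROT      : [24, 55, 1]
LT       : [24, 0]
POP      : [24]
DUP      : [24, 24]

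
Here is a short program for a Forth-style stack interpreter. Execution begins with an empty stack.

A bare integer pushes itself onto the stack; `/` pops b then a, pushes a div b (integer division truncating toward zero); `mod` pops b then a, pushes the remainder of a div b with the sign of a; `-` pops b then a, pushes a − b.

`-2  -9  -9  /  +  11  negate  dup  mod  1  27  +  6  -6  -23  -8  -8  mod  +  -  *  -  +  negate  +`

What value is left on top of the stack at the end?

-2      -2
-9      -2 -9
-9      -2 -9 -9
/       -2 1
+       -1
11      -1 11
negate  -1 -11
dup     -1 -11 -11
mod     -1 0
1       -1 0 1
27      -1 0 1 27
+       -1 0 28
6       -1 0 28 6
-6      -1 0 28 6 -6
-23     -1 0 28 6 -6 -23
-8      -1 0 28 6 -6 -23 -8
-8      -1 0 28 6 -6 -23 -8 -8
mod     -1 0 28 6 -6 -23 0
+       -1 0 28 6 -6 -23
-       -1 0 28 6 17
*       -1 0 28 102
-       -1 0 -74
+       -1 -74
negate  -1 74
+       73

73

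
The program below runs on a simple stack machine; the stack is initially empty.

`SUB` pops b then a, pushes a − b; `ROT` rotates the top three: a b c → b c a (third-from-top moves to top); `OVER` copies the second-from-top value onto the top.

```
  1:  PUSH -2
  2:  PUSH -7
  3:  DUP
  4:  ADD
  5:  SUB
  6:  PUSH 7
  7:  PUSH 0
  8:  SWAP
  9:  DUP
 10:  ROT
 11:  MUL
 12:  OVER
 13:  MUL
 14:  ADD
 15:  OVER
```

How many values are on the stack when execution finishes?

3

PUSH -2  [-2]
PUSH -7  [-2, -7]
DUP      [-2, -7, -7]
ADD      [-2, -14]
SUB      [12]
PUSH 7   [12, 7]
PUSH 0   [12, 7, 0]
SWAP     [12, 0, 7]
DUP      [12, 0, 7, 7]
ROT      [12, 7, 7, 0]
MUL      [12, 7, 0]
OVER     [12, 7, 0, 7]
MUL      [12, 7, 0]
ADD      [12, 7]
OVER     [12, 7, 12]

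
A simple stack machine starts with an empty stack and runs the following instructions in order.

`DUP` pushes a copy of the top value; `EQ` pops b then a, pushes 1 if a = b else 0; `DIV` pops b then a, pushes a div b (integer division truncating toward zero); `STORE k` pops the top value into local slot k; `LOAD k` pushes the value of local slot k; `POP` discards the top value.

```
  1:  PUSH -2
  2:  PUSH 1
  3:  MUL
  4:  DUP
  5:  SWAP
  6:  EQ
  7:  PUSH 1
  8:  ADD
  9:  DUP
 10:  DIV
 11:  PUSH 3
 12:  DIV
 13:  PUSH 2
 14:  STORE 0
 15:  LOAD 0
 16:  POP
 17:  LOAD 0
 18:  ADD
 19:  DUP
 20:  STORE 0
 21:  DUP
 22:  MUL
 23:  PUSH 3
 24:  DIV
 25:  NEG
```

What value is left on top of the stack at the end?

PUSH -2 : [-2]
PUSH 1  : [-2, 1]
MUL     : [-2]
DUP     : [-2, -2]
SWAP    : [-2, -2]
EQ      : [1]
PUSH 1  : [1, 1]
ADD     : [2]
DUP     : [2, 2]
DIV     : [1]
PUSH 3  : [1, 3]
DIV     : [0]
PUSH 2  : [0, 2]
STORE 0 : [0]
LOAD 0  : [0, 2]
POP     : [0]
LOAD 0  : [0, 2]
ADD     : [2]
DUP     : [2, 2]
STORE 0 : [2]
DUP     : [2, 2]
MUL     : [4]
PUSH 3  : [4, 3]
DIV     : [1]
NEG     : [-1]

-1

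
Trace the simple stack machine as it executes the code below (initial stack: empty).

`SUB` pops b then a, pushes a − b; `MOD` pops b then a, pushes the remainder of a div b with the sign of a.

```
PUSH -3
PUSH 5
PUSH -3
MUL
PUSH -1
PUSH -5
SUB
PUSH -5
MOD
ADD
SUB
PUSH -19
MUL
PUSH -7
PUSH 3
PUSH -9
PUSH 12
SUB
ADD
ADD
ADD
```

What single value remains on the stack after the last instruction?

PUSH -3  : -3
PUSH 5   : -3 5
PUSH -3  : -3 5 -3
MUL      : -3 -15
PUSH -1  : -3 -15 -1
PUSH -5  : -3 -15 -1 -5
SUB      : -3 -15 4
PUSH -5  : -3 -15 4 -5
MOD      : -3 -15 4
ADD      : -3 -11
SUB      : 8
PUSH -19 : 8 -19
MUL      : -152
PUSH -7  : -152 -7
PUSH 3   : -152 -7 3
PUSH -9  : -152 -7 3 -9
PUSH 12  : -152 -7 3 -9 12
SUB      : -152 -7 3 -21
ADD      : -152 -7 -18
ADD      : -152 -25
ADD      : -177

-177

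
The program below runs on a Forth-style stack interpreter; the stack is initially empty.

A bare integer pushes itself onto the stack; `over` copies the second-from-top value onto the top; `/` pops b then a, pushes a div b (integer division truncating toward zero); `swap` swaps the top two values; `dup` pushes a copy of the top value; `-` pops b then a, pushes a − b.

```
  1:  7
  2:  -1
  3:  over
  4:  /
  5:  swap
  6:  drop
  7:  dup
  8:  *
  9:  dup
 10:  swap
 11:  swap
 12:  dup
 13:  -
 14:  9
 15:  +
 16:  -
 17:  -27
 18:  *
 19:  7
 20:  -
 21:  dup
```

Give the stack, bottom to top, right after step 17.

7    -> [7]
-1   -> [7, -1]
over -> [7, -1, 7]
/    -> [7, 0]
swap -> [0, 7]
drop -> [0]
dup  -> [0, 0]
*    -> [0]
dup  -> [0, 0]
swap -> [0, 0]
swap -> [0, 0]
dup  -> [0, 0, 0]
-    -> [0, 0]
9    -> [0, 0, 9]
+    -> [0, 9]
-    -> [-9]
-27  -> [-9, -27]

[-9, -27]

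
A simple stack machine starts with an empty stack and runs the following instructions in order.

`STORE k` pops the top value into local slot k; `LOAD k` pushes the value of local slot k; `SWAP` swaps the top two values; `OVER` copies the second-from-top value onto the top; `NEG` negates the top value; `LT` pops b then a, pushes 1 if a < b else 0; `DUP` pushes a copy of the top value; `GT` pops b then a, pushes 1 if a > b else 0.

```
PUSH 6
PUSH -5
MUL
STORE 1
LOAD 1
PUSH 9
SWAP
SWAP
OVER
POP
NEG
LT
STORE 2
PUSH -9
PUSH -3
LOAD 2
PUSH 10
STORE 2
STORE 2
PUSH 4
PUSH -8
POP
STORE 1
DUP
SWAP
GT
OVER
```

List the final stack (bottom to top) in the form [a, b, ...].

PUSH 6  -> 6
PUSH -5 -> 6 -5
MUL     -> -30
STORE 1 -> (empty)
LOAD 1  -> -30
PUSH 9  -> -30 9
SWAP    -> 9 -30
SWAP    -> -30 9
OVER    -> -30 9 -30
POP     -> -30 9
NEG     -> -30 -9
LT      -> 1
STORE 2 -> (empty)
PUSH -9 -> -9
PUSH -3 -> -9 -3
LOAD 2  -> -9 -3 1
PUSH 10 -> -9 -3 1 10
STORE 2 -> -9 -3 1
STORE 2 -> -9 -3
PUSH 4  -> -9 -3 4
PUSH -8 -> -9 -3 4 -8
POP     -> -9 -3 4
STORE 1 -> -9 -3
DUP     -> -9 -3 -3
SWAP    -> -9 -3 -3
GT      -> -9 0
OVER    -> -9 0 -9

[-9, 0, -9]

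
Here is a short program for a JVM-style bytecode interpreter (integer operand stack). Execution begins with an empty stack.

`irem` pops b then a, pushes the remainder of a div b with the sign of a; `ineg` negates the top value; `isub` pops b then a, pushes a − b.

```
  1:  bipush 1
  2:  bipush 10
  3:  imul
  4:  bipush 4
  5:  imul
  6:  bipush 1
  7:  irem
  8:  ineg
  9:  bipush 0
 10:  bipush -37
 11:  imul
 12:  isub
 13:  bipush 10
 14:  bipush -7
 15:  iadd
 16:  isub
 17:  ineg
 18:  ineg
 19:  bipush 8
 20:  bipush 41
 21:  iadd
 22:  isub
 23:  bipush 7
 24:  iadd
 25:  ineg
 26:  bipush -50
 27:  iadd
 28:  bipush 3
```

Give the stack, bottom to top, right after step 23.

bipush 1   → 1
bipush 10  → 1 10
imul       → 10
bipush 4   → 10 4
imul       → 40
bipush 1   → 40 1
irem       → 0
ineg       → 0
bipush 0   → 0 0
bipush -37 → 0 0 -37
imul       → 0 0
isub       → 0
bipush 10  → 0 10
bipush -7  → 0 10 -7
iadd       → 0 3
isub       → -3
ineg       → 3
ineg       → -3
bipush 8   → -3 8
bipush 41  → -3 8 41
iadd       → -3 49
isub       → -52
bipush 7   → -52 7

[-52, 7]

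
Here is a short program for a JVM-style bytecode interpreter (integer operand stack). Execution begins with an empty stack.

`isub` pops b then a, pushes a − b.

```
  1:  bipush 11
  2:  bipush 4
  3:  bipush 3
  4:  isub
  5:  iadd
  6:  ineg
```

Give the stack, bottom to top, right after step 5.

bipush 11 → 11
bipush 4  → 11 4
bipush 3  → 11 4 3
isub      → 11 1
iadd      → 12

[12]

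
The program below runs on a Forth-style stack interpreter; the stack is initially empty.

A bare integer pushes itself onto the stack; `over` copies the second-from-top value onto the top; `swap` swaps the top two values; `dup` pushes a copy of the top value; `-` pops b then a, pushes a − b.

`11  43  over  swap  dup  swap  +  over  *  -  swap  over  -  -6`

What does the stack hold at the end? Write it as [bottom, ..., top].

11    [11]
43    [11, 43]
over  [11, 43, 11]
swap  [11, 11, 43]
dup   [11, 11, 43, 43]
swap  [11, 11, 43, 43]
+     [11, 11, 86]
over  [11, 11, 86, 11]
*     [11, 11, 946]
-     [11, -935]
swap  [-935, 11]
over  [-935, 11, -935]
-     [-935, 946]
-6    [-935, 946, -6]

[-935, 946, -6]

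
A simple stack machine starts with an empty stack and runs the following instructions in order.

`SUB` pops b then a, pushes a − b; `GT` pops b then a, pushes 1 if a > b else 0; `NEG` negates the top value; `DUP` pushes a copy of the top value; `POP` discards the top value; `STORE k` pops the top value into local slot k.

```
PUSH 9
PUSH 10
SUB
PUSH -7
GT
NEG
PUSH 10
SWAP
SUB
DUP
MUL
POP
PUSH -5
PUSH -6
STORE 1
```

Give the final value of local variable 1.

-6

PUSH 9  → 9
PUSH 10 → 9 10
SUB     → -1
PUSH -7 → -1 -7
GT      → 1
NEG     → -1
PUSH 10 → -1 10
SWAP    → 10 -1
SUB     → 11
DUP     → 11 11
MUL     → 121
POP     → (empty)
PUSH -5 → -5
PUSH -6 → -5 -6
STORE 1 → -5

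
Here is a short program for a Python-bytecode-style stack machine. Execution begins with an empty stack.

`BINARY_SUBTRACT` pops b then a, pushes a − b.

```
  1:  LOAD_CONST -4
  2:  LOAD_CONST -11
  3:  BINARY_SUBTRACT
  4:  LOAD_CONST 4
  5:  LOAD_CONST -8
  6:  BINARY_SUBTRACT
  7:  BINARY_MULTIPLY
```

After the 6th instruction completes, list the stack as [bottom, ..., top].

[7, 12]

LOAD_CONST -4   : [-4]
LOAD_CONST -11  : [-4, -11]
BINARY_SUBTRACT : [7]
LOAD_CONST 4    : [7, 4]
LOAD_CONST -8   : [7, 4, -8]
BINARY_SUBTRACT : [7, 12]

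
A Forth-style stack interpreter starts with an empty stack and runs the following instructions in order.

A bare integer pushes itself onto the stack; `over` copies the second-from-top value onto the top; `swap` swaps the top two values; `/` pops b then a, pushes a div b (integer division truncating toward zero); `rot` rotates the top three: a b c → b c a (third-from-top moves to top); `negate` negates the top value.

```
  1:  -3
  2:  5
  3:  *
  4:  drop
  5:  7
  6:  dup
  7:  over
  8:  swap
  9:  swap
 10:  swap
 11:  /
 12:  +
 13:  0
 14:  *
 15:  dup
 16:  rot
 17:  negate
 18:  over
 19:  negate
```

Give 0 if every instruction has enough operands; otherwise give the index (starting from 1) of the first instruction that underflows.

-3   -> -3
5    -> -3 5
*    -> -15
drop -> (empty)
7    -> 7
dup  -> 7 7
over -> 7 7 7
swap -> 7 7 7
swap -> 7 7 7
swap -> 7 7 7
/    -> 7 1
+    -> 8
0    -> 8 0
*    -> 0
dup  -> 0 0
rot  — needs 3 operands, stack has 2 → underflow

16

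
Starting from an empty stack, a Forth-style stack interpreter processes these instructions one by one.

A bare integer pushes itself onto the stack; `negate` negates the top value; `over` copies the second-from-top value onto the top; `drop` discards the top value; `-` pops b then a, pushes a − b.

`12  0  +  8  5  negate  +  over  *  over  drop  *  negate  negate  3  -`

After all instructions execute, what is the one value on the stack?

12     → 12
0      → 12 0
+      → 12
8      → 12 8
5      → 12 8 5
negate → 12 8 -5
+      → 12 3
over   → 12 3 12
*      → 12 36
over   → 12 36 12
drop   → 12 36
*      → 432
negate → -432
negate → 432
3      → 432 3
-      → 429

429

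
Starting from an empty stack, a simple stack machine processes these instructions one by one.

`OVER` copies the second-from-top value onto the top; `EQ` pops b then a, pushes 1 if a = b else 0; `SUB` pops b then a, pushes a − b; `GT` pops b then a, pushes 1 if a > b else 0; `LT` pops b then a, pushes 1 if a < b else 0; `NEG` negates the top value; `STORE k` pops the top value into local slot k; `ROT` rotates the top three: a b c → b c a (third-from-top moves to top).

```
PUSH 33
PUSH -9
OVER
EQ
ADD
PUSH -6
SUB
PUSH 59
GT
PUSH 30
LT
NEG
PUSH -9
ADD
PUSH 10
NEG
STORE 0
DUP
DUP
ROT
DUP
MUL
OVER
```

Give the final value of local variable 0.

-10

PUSH 33 : [33]
PUSH -9 : [33, -9]
OVER    : [33, -9, 33]
EQ      : [33, 0]
ADD     : [33]
PUSH -6 : [33, -6]
SUB     : [39]
PUSH 59 : [39, 59]
GT      : [0]
PUSH 30 : [0, 30]
LT      : [1]
NEG     : [-1]
PUSH -9 : [-1, -9]
ADD     : [-10]
PUSH 10 : [-10, 10]
NEG     : [-10, -10]
STORE 0 : [-10]
DUP     : [-10, -10]
DUP     : [-10, -10, -10]
ROT     : [-10, -10, -10]
DUP     : [-10, -10, -10, -10]
MUL     : [-10, -10, 100]
OVER    : [-10, -10, 100, -10]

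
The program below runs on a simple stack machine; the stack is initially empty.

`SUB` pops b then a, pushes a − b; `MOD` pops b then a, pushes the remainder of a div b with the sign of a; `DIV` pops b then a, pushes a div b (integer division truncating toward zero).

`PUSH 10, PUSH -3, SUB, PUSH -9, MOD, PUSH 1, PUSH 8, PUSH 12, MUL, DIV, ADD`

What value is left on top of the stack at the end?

4

PUSH 10 → 10
PUSH -3 → 10 -3
SUB     → 13
PUSH -9 → 13 -9
MOD     → 4
PUSH 1  → 4 1
PUSH 8  → 4 1 8
PUSH 12 → 4 1 8 12
MUL     → 4 1 96
DIV     → 4 0
ADD     → 4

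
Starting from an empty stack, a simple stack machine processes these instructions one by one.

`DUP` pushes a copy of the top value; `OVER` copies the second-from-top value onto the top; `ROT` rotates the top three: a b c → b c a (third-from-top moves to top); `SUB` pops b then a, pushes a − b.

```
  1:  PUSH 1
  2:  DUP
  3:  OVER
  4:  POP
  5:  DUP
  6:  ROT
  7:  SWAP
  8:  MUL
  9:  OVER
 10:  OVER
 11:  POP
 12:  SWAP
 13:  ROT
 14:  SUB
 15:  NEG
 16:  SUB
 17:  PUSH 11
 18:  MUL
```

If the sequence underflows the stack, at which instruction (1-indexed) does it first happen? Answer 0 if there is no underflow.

PUSH 1  -> 1
DUP     -> 1 1
OVER    -> 1 1 1
POP     -> 1 1
DUP     -> 1 1 1
ROT     -> 1 1 1
SWAP    -> 1 1 1
MUL     -> 1 1
OVER    -> 1 1 1
OVER    -> 1 1 1 1
POP     -> 1 1 1
SWAP    -> 1 1 1
ROT     -> 1 1 1
SUB     -> 1 0
NEG     -> 1 0
SUB     -> 1
PUSH 11 -> 1 11
MUL     -> 11

0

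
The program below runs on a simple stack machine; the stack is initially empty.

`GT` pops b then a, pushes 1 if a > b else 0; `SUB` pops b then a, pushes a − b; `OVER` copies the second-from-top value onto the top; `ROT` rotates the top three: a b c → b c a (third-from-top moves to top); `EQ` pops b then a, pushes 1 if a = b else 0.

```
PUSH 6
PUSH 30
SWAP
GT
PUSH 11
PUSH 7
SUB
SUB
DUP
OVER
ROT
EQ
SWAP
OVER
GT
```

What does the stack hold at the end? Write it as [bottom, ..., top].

PUSH 6  -> 6
PUSH 30 -> 6 30
SWAP    -> 30 6
GT      -> 1
PUSH 11 -> 1 11
PUSH 7  -> 1 11 7
SUB     -> 1 4
SUB     -> -3
DUP     -> -3 -3
OVER    -> -3 -3 -3
ROT     -> -3 -3 -3
EQ      -> -3 1
SWAP    -> 1 -3
OVER    -> 1 -3 1
GT      -> 1 0

[1, 0]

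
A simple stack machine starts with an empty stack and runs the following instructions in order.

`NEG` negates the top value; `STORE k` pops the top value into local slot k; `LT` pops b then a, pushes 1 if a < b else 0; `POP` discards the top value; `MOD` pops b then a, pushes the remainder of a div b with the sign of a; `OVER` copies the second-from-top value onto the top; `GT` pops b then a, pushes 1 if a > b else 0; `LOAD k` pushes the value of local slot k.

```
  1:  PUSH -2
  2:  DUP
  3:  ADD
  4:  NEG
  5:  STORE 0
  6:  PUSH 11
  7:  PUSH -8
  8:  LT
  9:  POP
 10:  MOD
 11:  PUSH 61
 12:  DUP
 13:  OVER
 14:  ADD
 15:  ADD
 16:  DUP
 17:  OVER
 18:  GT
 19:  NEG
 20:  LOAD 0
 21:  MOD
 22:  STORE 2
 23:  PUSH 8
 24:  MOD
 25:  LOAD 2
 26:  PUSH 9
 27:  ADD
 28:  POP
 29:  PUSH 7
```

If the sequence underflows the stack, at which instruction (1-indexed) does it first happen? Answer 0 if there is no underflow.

PUSH -2 : -2
DUP     : -2 -2
ADD     : -4
NEG     : 4
STORE 0 : (empty)
PUSH 11 : 11
PUSH -8 : 11 -8
LT      : 0
POP     : (empty)
MOD  — needs 2 operands, stack has 0 → underflow

10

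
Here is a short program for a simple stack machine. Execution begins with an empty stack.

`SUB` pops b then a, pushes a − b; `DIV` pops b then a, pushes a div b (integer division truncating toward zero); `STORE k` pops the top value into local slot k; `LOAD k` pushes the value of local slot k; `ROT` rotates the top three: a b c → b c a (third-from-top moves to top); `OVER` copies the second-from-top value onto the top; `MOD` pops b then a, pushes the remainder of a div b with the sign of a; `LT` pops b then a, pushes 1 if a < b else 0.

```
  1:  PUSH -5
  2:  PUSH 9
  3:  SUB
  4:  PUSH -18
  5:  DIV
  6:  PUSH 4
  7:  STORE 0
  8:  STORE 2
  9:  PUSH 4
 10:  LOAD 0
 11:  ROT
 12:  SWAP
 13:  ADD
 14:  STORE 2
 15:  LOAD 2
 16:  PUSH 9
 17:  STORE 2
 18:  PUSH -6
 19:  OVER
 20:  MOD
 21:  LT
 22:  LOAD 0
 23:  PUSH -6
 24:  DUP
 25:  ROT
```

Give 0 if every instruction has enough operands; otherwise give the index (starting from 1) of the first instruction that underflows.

PUSH -5  : -5
PUSH 9   : -5 9
SUB      : -14
PUSH -18 : -14 -18
DIV      : 0
PUSH 4   : 0 4
STORE 0  : 0
STORE 2  : (empty)
PUSH 4   : 4
LOAD 0   : 4 4
ROT  — needs 3 operands, stack has 2 → underflow

11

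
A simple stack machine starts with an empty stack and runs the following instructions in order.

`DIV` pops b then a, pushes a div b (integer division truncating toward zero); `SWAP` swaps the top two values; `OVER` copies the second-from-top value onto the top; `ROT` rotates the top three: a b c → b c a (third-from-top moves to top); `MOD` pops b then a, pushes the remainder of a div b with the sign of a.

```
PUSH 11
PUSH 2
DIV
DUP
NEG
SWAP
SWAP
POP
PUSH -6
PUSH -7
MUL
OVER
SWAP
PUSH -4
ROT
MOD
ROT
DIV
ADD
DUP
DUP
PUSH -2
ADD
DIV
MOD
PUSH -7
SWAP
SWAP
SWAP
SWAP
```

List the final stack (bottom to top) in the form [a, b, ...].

[0, -7]

PUSH 11 : 11
PUSH 2  : 11 2
DIV     : 5
DUP     : 5 5
NEG     : 5 -5
SWAP    : -5 5
SWAP    : 5 -5
POP     : 5
PUSH -6 : 5 -6
PUSH -7 : 5 -6 -7
MUL     : 5 42
OVER    : 5 42 5
SWAP    : 5 5 42
PUSH -4 : 5 5 42 -4
ROT     : 5 42 -4 5
MOD     : 5 42 -4
ROT     : 42 -4 5
DIV     : 42 0
ADD     : 42
DUP     : 42 42
DUP     : 42 42 42
PUSH -2 : 42 42 42 -2
ADD     : 42 42 40
DIV     : 42 1
MOD     : 0
PUSH -7 : 0 -7
SWAP    : -7 0
SWAP    : 0 -7
SWAP    : -7 0
SWAP    : 0 -7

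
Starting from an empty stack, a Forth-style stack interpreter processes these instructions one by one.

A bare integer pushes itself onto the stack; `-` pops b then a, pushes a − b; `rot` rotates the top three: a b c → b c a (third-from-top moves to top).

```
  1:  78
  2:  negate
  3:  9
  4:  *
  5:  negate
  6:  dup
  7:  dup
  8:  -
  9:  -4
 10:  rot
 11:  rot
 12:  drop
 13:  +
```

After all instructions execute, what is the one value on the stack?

698

78     -> 78
negate -> -78
9      -> -78 9
*      -> -702
negate -> 702
dup    -> 702 702
dup    -> 702 702 702
-      -> 702 0
-4     -> 702 0 -4
rot    -> 0 -4 702
rot    -> -4 702 0
drop   -> -4 702
+      -> 698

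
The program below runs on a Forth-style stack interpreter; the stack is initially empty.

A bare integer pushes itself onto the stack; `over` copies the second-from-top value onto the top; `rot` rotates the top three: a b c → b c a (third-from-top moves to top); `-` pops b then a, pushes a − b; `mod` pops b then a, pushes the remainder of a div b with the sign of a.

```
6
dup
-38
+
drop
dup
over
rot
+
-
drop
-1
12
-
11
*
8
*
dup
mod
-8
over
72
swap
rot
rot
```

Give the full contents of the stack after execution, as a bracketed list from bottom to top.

6    → 6
dup  → 6 6
-38  → 6 6 -38
+    → 6 -32
drop → 6
dup  → 6 6
over → 6 6 6
rot  → 6 6 6
+    → 6 12
-    → -6
drop → (empty)
-1   → -1
12   → -1 12
-    → -13
11   → -13 11
*    → -143
8    → -143 8
*    → -1144
dup  → -1144 -1144
mod  → 0
-8   → 0 -8
over → 0 -8 0
72   → 0 -8 0 72
swap → 0 -8 72 0
rot  → 0 72 0 -8
rot  → 0 0 -8 72

[0, 0, -8, 72]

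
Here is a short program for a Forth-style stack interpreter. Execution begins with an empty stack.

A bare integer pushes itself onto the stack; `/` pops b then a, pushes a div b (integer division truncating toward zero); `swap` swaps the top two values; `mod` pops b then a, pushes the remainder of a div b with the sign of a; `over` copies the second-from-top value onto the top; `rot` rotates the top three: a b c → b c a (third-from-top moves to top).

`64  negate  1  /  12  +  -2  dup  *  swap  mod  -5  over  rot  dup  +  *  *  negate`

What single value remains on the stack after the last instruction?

160

64     : 64
negate : -64
1      : -64 1
/      : -64
12     : -64 12
+      : -52
-2     : -52 -2
dup    : -52 -2 -2
*      : -52 4
swap   : 4 -52
mod    : 4
-5     : 4 -5
over   : 4 -5 4
rot    : -5 4 4
dup    : -5 4 4 4
+      : -5 4 8
*      : -5 32
*      : -160
negate : 160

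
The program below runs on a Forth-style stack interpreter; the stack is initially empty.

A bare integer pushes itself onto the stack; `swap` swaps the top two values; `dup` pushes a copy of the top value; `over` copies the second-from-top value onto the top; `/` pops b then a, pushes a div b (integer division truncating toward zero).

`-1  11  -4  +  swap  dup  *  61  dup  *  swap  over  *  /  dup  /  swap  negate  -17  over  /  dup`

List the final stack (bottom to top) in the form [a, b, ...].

-1     → [-1]
11     → [-1, 11]
-4     → [-1, 11, -4]
+      → [-1, 7]
swap   → [7, -1]
dup    → [7, -1, -1]
*      → [7, 1]
61     → [7, 1, 61]
dup    → [7, 1, 61, 61]
*      → [7, 1, 3721]
swap   → [7, 3721, 1]
over   → [7, 3721, 1, 3721]
*      → [7, 3721, 3721]
/      → [7, 1]
dup    → [7, 1, 1]
/      → [7, 1]
swap   → [1, 7]
negate → [1, -7]
-17    → [1, -7, -17]
over   → [1, -7, -17, -7]
/      → [1, -7, 2]
dup    → [1, -7, 2, 2]

[1, -7, 2, 2]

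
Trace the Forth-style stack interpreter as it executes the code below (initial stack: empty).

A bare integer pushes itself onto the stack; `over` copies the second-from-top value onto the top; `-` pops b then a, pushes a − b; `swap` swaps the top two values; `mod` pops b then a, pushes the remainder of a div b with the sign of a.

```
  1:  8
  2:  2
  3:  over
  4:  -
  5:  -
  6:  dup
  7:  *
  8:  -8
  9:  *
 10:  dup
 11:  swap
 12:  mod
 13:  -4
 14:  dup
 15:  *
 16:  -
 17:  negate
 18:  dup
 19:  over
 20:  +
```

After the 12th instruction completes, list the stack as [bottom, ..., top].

[0]

8    → [8]
2    → [8, 2]
over → [8, 2, 8]
-    → [8, -6]
-    → [14]
dup  → [14, 14]
*    → [196]
-8   → [196, -8]
*    → [-1568]
dup  → [-1568, -1568]
swap → [-1568, -1568]
mod  → [0]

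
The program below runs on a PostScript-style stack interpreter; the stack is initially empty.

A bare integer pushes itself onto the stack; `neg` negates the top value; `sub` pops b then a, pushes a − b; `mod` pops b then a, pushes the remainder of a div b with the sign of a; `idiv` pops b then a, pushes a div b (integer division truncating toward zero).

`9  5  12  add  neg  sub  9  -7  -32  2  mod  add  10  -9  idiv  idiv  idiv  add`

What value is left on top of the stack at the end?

9    : [9]
5    : [9, 5]
12   : [9, 5, 12]
add  : [9, 17]
neg  : [9, -17]
sub  : [26]
9    : [26, 9]
-7   : [26, 9, -7]
-32  : [26, 9, -7, -32]
2    : [26, 9, -7, -32, 2]
mod  : [26, 9, -7, 0]
add  : [26, 9, -7]
10   : [26, 9, -7, 10]
-9   : [26, 9, -7, 10, -9]
idiv : [26, 9, -7, -1]
idiv : [26, 9, 7]
idiv : [26, 1]
add  : [27]

27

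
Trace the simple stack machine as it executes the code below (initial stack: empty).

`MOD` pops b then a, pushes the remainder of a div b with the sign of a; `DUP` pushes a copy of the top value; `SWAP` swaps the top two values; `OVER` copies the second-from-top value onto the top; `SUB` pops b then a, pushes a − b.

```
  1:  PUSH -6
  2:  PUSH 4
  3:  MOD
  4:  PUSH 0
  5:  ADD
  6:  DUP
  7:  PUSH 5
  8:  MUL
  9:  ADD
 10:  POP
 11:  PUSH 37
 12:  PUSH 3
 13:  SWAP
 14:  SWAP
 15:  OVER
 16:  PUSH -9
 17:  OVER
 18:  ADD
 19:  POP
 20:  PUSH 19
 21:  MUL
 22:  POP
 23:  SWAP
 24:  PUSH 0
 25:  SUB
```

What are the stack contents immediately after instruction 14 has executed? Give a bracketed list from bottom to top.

PUSH -6 → [-6]
PUSH 4  → [-6, 4]
MOD     → [-2]
PUSH 0  → [-2, 0]
ADD     → [-2]
DUP     → [-2, -2]
PUSH 5  → [-2, -2, 5]
MUL     → [-2, -10]
ADD     → [-12]
POP     → []
PUSH 37 → [37]
PUSH 3  → [37, 3]
SWAP    → [3, 37]
SWAP    → [37, 3]

[37, 3]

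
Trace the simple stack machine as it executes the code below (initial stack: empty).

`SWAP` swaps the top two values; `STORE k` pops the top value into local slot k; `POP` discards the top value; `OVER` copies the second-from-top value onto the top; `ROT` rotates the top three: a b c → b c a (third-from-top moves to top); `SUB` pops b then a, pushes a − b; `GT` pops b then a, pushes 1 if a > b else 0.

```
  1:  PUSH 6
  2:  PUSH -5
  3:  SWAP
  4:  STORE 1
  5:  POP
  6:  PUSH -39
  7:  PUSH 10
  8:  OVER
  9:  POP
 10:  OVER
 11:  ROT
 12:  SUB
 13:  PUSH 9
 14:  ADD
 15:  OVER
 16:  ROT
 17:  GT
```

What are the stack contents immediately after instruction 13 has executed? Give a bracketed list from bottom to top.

PUSH 6   -> [6]
PUSH -5  -> [6, -5]
SWAP     -> [-5, 6]
STORE 1  -> [-5]
POP      -> []
PUSH -39 -> [-39]
PUSH 10  -> [-39, 10]
OVER     -> [-39, 10, -39]
POP      -> [-39, 10]
OVER     -> [-39, 10, -39]
ROT      -> [10, -39, -39]
SUB      -> [10, 0]
PUSH 9   -> [10, 0, 9]

[10, 0, 9]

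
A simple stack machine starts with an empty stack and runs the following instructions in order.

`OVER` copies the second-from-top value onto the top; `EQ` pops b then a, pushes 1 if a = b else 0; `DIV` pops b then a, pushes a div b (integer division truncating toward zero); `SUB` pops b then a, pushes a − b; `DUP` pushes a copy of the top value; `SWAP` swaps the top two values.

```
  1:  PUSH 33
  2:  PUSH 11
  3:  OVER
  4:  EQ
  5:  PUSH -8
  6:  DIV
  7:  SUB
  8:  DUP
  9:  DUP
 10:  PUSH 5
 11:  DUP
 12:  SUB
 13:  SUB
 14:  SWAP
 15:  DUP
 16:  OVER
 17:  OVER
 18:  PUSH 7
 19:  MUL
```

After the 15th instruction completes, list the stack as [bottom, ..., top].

PUSH 33 -> 33
PUSH 11 -> 33 11
OVER    -> 33 11 33
EQ      -> 33 0
PUSH -8 -> 33 0 -8
DIV     -> 33 0
SUB     -> 33
DUP     -> 33 33
DUP     -> 33 33 33
PUSH 5  -> 33 33 33 5
DUP     -> 33 33 33 5 5
SUB     -> 33 33 33 0
SUB     -> 33 33 33
SWAP    -> 33 33 33
DUP     -> 33 33 33 33

[33, 33, 33, 33]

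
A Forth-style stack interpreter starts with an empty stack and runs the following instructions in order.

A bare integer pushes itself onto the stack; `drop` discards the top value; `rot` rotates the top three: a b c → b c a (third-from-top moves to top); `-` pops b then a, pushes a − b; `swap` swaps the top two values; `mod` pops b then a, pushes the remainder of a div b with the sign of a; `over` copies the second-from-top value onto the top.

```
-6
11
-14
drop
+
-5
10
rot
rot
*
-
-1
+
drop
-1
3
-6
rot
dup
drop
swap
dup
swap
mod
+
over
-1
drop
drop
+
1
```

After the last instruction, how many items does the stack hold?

-6    -6
11    -6 11
-14   -6 11 -14
drop  -6 11
+     5
-5    5 -5
10    5 -5 10
rot   -5 10 5
rot   10 5 -5
*     10 -25
-     35
-1    35 -1
+     34
drop  (empty)
-1    -1
3     -1 3
-6    -1 3 -6
rot   3 -6 -1
dup   3 -6 -1 -1
drop  3 -6 -1
swap  3 -1 -6
dup   3 -1 -6 -6
swap  3 -1 -6 -6
mod   3 -1 0
+     3 -1
over  3 -1 3
-1    3 -1 3 -1
drop  3 -1 3
drop  3 -1
+     2
1     2 1

2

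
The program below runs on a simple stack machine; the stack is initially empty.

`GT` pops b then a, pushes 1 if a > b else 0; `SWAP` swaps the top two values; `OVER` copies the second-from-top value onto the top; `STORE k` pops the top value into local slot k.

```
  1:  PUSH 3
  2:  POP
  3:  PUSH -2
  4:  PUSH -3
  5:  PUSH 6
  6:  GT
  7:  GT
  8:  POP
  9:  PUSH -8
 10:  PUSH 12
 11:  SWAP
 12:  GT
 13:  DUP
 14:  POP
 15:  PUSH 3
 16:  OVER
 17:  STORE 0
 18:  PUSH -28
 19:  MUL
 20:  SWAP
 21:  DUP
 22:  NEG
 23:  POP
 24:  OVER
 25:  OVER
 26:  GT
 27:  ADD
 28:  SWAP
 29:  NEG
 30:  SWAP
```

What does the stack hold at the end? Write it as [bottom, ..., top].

PUSH 3    [3]
POP       []
PUSH -2   [-2]
PUSH -3   [-2, -3]
PUSH 6    [-2, -3, 6]
GT        [-2, 0]
GT        [0]
POP       []
PUSH -8   [-8]
PUSH 12   [-8, 12]
SWAP      [12, -8]
GT        [1]
DUP       [1, 1]
POP       [1]
PUSH 3    [1, 3]
OVER      [1, 3, 1]
STORE 0   [1, 3]
PUSH -28  [1, 3, -28]
MUL       [1, -84]
SWAP      [-84, 1]
DUP       [-84, 1, 1]
NEG       [-84, 1, -1]
POP       [-84, 1]
OVER      [-84, 1, -84]
OVER      [-84, 1, -84, 1]
GT        [-84, 1, 0]
ADD       [-84, 1]
SWAP      [1, -84]
NEG       [1, 84]
SWAP      [84, 1]

[84, 1]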